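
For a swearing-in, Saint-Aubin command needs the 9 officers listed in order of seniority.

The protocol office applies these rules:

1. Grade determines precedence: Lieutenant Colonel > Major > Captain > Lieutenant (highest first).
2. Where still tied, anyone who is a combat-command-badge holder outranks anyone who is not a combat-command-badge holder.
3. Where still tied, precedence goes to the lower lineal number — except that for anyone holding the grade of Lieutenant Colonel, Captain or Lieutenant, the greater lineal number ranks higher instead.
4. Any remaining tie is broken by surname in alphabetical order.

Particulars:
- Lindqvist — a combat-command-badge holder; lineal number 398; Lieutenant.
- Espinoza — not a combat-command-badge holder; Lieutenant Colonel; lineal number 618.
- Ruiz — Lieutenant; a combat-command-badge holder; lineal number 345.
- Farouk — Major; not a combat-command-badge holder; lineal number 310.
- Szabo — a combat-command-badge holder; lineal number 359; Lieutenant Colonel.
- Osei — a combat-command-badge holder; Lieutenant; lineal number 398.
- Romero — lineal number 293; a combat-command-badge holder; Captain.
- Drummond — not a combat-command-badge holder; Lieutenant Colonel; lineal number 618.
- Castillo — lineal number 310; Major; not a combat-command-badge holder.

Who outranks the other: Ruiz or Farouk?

By grade: Szabo, Drummond and Espinoza (Lieutenant Colonel); then Castillo and Farouk (Major); then Romero (Captain); then Lindqvist, Osei and Ruiz (Lieutenant).
Among Szabo, Drummond and Espinoza, a combat-command-badge holder before not a combat-command-badge holder: Szabo (a combat-command-badge holder) before Drummond and Espinoza (not a combat-command-badge holder).
Drummond and Espinoza both have lineal number 618, so the next rule applies.
Among Drummond and Espinoza, alphabetically by surname: Drummond before Espinoza.
Castillo and Farouk are each not a combat-command-badge holder, so the next rule applies.
Castillo and Farouk both have lineal number 310, so the next rule applies.
Among Castillo and Farouk, alphabetically by surname: Castillo before Farouk.
Lindqvist, Osei and Ruiz are each a combat-command-badge holder, so the next rule applies.
Among Lindqvist, Osei and Ruiz, by lineal number (higher first) (reversed rule for this group): Lindqvist and Osei (398) before Ruiz (345).
Among Lindqvist and Osei, alphabetically by surname: Lindqvist before Osei.
So Farouk takes precedence.

Farouk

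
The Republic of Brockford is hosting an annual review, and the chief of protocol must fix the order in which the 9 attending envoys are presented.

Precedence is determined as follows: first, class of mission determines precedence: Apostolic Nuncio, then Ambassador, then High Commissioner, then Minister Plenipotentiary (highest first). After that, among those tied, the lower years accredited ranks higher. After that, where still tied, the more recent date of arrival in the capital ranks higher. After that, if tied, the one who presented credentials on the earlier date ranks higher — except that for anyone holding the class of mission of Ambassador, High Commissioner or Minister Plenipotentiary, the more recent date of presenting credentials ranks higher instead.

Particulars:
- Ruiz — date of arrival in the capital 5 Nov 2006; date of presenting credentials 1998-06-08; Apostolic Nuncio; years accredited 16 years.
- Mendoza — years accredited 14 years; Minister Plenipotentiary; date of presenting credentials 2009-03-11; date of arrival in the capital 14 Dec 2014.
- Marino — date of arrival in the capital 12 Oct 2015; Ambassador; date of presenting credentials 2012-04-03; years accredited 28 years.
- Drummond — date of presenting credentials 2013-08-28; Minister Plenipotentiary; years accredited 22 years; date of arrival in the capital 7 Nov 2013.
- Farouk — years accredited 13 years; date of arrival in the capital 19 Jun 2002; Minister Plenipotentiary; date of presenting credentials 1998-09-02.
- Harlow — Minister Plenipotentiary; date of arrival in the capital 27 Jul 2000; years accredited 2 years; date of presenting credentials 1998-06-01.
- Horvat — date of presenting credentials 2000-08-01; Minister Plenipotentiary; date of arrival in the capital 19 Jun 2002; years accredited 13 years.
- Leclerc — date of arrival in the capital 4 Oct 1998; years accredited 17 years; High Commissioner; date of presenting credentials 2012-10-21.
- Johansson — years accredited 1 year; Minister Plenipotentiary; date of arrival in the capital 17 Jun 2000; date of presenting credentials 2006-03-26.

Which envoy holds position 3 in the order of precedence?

By class of mission: Ruiz (Apostolic Nuncio); then Marino (Ambassador); then Leclerc (High Commissioner); then Johansson, Harlow, Horvat, Farouk, Mendoza and Drummond (Minister Plenipotentiary).
Among Johansson, Harlow, Horvat, Farouk, Mendoza and Drummond, by years accredited (lower first): Johansson (1 year) before Harlow (2 years) before Horvat and Farouk (13 years) before Mendoza (14 years) before Drummond (22 years).
Horvat and Farouk both have date of arrival in the capital 19 Jun 2002, so the next rule applies.
Among Horvat and Farouk, by date of presenting credentials (later first) (reversed rule for this group): Horvat (2000-08-01) before Farouk (1998-09-02).
Order: Ruiz, Marino, Leclerc, Johansson, Harlow, Horvat, Farouk, Mendoza, Drummond.

Leclerc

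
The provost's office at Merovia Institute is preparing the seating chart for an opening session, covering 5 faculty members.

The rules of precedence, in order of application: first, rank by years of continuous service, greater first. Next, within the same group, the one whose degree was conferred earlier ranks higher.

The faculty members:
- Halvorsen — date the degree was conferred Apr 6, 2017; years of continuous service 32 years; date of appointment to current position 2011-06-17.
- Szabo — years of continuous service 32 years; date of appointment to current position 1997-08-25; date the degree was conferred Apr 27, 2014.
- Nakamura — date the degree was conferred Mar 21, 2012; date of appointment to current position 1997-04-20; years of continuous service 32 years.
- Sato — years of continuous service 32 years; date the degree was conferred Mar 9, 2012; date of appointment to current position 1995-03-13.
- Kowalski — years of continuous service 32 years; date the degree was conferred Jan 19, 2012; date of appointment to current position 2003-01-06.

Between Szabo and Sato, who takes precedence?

Sato

By years of continuous service (higher first): Kowalski, Sato, Nakamura, Szabo and Halvorsen (each 32 years).
Among Kowalski, Sato, Nakamura, Szabo and Halvorsen, by date the degree was conferred (earlier first): Kowalski (Jan 19, 2012) before Sato (Mar 9, 2012) before Nakamura (Mar 21, 2012) before Szabo (Apr 27, 2014) before Halvorsen (Apr 6, 2017).
So Sato takes precedence.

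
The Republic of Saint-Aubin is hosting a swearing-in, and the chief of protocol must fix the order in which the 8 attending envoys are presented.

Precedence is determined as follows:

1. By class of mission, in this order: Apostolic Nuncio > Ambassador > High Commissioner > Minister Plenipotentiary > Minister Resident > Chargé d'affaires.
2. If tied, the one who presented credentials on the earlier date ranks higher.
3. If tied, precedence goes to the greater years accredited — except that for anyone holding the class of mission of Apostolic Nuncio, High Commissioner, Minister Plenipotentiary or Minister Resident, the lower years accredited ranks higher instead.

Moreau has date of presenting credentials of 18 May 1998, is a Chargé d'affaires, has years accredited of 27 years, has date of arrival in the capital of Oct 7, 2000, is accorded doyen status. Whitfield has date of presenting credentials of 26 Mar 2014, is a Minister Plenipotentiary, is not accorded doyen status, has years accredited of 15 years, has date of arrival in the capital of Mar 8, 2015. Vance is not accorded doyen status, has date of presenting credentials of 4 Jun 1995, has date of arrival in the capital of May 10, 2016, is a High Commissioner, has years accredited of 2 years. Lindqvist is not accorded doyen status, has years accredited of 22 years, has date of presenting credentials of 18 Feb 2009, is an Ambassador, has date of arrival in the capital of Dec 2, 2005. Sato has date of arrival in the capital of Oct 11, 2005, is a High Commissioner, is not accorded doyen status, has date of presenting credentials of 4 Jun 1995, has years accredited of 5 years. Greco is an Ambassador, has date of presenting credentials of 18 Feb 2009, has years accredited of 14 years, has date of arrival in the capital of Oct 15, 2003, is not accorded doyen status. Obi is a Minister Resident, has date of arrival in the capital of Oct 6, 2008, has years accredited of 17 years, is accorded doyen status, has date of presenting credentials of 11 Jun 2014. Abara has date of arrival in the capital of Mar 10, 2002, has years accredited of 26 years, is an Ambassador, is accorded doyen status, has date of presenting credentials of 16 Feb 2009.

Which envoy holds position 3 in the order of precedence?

Greco

By class of mission: Abara, Lindqvist and Greco (Ambassador); then Vance and Sato (High Commissioner); then Whitfield (Minister Plenipotentiary); then Obi (Minister Resident); then Moreau (Chargé d'affaires).
Among Abara, Lindqvist and Greco, by date of presenting credentials (earlier first): Abara (16 Feb 2009) before Lindqvist and Greco (18 Feb 2009).
Among Lindqvist and Greco, by years accredited (higher first): Lindqvist (22 years) before Greco (14 years).
Vance and Sato both have date of presenting credentials 4 Jun 1995, so the next rule applies.
Among Vance and Sato, by years accredited (lower first) (reversed rule for this group): Vance (2 years) before Sato (5 years).
Order: Abara, Lindqvist, Greco, Vance, Sato, Whitfield, Obi, Moreau.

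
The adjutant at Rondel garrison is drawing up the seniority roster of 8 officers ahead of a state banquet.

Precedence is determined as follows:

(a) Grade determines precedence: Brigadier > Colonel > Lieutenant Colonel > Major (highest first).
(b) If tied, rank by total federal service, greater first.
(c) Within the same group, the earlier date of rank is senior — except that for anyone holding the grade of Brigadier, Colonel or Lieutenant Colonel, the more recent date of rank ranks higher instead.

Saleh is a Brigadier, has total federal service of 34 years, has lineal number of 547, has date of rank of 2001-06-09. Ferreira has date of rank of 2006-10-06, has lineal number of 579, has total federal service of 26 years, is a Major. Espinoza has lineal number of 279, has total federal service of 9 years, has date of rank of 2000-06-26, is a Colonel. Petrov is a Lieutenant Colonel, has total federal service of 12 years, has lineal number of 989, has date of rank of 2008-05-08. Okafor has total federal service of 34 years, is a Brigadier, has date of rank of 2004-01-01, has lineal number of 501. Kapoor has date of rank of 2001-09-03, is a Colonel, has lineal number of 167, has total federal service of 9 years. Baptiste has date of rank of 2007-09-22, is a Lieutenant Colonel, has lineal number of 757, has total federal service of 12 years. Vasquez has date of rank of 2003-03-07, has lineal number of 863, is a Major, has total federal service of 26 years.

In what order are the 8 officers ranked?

By grade: Okafor and Saleh (Brigadier); then Kapoor and Espinoza (Colonel); then Petrov and Baptiste (Lieutenant Colonel); then Vasquez and Ferreira (Major).
Okafor and Saleh both have total federal service 34 years, so the next rule applies.
Among Okafor and Saleh, by date of rank (later first) (reversed rule for this group): Okafor (2004-01-01) before Saleh (2001-06-09).
Kapoor and Espinoza both have total federal service 9 years, so the next rule applies.
Among Kapoor and Espinoza, by date of rank (later first) (reversed rule for this group): Kapoor (2001-09-03) before Espinoza (2000-06-26).
Petrov and Baptiste both have total federal service 12 years, so the next rule applies.
Among Petrov and Baptiste, by date of rank (later first) (reversed rule for this group): Petrov (2008-05-08) before Baptiste (2007-09-22).
Vasquez and Ferreira both have total federal service 26 years, so the next rule applies.
Among Vasquez and Ferreira, by date of rank (earlier first): Vasquez (2003-03-07) before Ferreira (2006-10-06).
Full order: Okafor, Saleh, Kapoor, Espinoza, Petrov, Baptiste, Vasquez, Ferreira.

Okafor, Saleh, Kapoor, Espinoza, Petrov, Baptiste, Vasquez, Ferreira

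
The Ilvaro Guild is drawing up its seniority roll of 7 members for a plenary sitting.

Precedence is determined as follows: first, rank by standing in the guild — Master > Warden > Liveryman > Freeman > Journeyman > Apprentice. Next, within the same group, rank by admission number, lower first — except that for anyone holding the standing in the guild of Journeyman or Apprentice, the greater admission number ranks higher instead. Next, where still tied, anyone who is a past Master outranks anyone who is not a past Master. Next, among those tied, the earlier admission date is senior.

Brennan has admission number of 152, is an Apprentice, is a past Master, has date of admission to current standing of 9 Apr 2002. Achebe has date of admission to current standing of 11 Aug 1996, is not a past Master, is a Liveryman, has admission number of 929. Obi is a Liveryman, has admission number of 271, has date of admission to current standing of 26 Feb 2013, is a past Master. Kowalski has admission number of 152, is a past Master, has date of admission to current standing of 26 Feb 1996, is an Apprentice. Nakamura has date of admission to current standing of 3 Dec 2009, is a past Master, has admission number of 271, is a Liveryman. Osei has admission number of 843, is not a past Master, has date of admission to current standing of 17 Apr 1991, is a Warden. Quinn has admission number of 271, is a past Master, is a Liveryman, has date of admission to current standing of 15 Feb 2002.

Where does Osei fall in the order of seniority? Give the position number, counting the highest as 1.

By standing in the guild: Osei (Warden); then Quinn, Nakamura, Obi and Achebe (Liveryman); then Kowalski and Brennan (Apprentice).
Among Quinn, Nakamura, Obi and Achebe, by admission number (lower first): Quinn, Nakamura and Obi (271) before Achebe (929).
Quinn, Nakamura and Obi are each a past Master, so the next rule applies.
Among Quinn, Nakamura and Obi, by date of admission to current standing (earlier first): Quinn (15 Feb 2002) before Nakamura (3 Dec 2009) before Obi (26 Feb 2013).
Kowalski and Brennan both have admission number 152, so the next rule applies.
Kowalski and Brennan are each a past Master, so the next rule applies.
Among Kowalski and Brennan, by date of admission to current standing (earlier first): Kowalski (26 Feb 1996) before Brennan (9 Apr 2002).
Order: Osei, Quinn, Nakamura, Obi, Achebe, Kowalski, Brennan. So position 1.

1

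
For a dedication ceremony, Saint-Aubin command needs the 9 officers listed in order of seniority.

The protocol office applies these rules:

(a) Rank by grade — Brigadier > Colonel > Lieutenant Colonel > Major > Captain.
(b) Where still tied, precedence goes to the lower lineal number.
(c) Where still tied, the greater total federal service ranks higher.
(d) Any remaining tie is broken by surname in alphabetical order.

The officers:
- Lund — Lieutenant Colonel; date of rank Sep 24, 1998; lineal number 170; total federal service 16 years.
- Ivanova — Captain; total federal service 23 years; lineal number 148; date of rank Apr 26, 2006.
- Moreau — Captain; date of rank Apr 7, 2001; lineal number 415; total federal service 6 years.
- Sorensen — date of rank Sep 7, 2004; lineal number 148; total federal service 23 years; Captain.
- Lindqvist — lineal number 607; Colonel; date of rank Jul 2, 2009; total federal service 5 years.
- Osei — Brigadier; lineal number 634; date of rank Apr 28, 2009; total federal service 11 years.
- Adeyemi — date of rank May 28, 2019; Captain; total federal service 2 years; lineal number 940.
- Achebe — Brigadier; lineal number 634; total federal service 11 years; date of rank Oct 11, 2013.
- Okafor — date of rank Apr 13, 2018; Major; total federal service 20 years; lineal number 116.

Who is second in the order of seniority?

By grade: Achebe and Osei (Brigadier); then Lindqvist (Colonel); then Lund (Lieutenant Colonel); then Okafor (Major); then Ivanova, Sorensen, Moreau and Adeyemi (Captain).
Achebe and Osei both have lineal number 634, so the next rule applies.
Achebe and Osei both have total federal service 11 years, so the next rule applies.
Among Achebe and Osei, alphabetically by surname: Achebe before Osei.
Among Ivanova, Sorensen, Moreau and Adeyemi, by lineal number (lower first): Ivanova and Sorensen (148) before Moreau (415) before Adeyemi (940).
Ivanova and Sorensen both have total federal service 23 years, so the next rule applies.
Among Ivanova and Sorensen, alphabetically by surname: Ivanova before Sorensen.
Order: Achebe, Osei, Lindqvist, Lund, Okafor, Ivanova, Sorensen, Moreau, Adeyemi.

Osei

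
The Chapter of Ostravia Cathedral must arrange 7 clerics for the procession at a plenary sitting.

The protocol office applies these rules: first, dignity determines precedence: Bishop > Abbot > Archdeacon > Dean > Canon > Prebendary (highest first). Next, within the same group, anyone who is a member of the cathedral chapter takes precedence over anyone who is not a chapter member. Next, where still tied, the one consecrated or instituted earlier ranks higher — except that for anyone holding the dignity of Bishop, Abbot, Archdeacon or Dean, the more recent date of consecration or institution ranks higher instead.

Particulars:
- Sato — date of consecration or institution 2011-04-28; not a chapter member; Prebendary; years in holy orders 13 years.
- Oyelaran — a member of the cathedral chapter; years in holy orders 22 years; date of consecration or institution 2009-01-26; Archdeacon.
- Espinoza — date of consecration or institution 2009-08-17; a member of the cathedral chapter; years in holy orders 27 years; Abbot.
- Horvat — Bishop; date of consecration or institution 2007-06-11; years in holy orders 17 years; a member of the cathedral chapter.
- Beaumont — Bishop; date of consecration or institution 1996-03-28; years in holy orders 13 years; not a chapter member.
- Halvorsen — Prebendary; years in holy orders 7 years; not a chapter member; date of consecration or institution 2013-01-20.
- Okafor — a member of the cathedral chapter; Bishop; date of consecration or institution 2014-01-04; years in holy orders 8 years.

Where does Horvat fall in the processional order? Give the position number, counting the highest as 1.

By dignity: Okafor, Horvat and Beaumont (Bishop); then Espinoza (Abbot); then Oyelaran (Archdeacon); then Sato and Halvorsen (Prebendary).
Among Okafor, Horvat and Beaumont, a member of the cathedral chapter before not a chapter member: Okafor and Horvat (a member of the cathedral chapter) before Beaumont (not a chapter member).
Among Okafor and Horvat, by date of consecration or institution (later first) (reversed rule for this group): Okafor (2014-01-04) before Horvat (2007-06-11).
Sato and Halvorsen are each not a chapter member, so the next rule applies.
Among Sato and Halvorsen, by date of consecration or institution (earlier first): Sato (2011-04-28) before Halvorsen (2013-01-20).
Order: Okafor, Horvat, Beaumont, Espinoza, Oyelaran, Sato, Halvorsen. So position 2.

2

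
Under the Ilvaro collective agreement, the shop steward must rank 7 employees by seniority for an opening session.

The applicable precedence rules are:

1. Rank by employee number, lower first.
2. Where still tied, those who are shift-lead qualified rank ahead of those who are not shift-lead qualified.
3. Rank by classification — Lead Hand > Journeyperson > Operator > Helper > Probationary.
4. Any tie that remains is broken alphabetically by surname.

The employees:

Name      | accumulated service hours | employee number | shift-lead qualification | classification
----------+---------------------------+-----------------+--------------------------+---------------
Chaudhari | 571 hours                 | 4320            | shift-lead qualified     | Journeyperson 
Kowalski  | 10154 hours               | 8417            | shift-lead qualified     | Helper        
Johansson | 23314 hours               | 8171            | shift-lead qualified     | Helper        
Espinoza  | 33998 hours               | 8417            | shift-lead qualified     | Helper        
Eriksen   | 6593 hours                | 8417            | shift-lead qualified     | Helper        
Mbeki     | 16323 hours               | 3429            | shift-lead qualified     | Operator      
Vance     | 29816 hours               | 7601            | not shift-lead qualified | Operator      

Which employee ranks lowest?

By employee number (lower first): Mbeki (3429); then Chaudhari (4320); then Vance (7601); then Johansson (8171); then Eriksen, Espinoza and Kowalski (each 8417).
Eriksen, Espinoza and Kowalski are each shift-lead qualified, so the next rule applies.
Eriksen, Espinoza and Kowalski are each Helper, so the next rule applies.
Among Eriksen, Espinoza and Kowalski, alphabetically by surname: Eriksen before Espinoza before Kowalski.
Order: Mbeki, Chaudhari, Vance, Johansson, Eriksen, Espinoza, Kowalski.

Kowalski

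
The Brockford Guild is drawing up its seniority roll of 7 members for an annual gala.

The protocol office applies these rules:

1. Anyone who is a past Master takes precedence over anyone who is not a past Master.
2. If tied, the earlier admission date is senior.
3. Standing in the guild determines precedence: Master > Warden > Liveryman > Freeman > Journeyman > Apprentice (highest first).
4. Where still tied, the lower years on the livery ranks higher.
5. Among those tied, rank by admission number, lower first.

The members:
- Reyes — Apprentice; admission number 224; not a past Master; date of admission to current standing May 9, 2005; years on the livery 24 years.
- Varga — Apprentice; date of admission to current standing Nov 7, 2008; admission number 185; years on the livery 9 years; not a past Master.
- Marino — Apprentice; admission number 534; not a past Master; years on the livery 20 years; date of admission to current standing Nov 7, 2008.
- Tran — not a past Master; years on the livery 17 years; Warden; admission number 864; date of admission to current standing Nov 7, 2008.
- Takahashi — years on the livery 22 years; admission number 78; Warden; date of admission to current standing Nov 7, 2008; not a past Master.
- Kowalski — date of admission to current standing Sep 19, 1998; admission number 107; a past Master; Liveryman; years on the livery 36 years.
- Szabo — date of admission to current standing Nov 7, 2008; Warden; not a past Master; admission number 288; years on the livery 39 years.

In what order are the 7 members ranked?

By the first rule: Kowalski (a past Master); then Reyes, Tran, Takahashi, Szabo, Varga and Marino (each not a past Master).
Among Reyes, Tran, Takahashi, Szabo, Varga and Marino, by date of admission to current standing (earlier first): Reyes (May 9, 2005) before Tran, Takahashi, Szabo, Varga and Marino (Nov 7, 2008).
Among Tran, Takahashi, Szabo, Varga and Marino, by standing in the guild: Tran, Takahashi and Szabo (Warden) before Varga and Marino (Apprentice).
Among Tran, Takahashi and Szabo, by years on the livery (lower first): Tran (17 years) before Takahashi (22 years) before Szabo (39 years).
Among Varga and Marino, by years on the livery (lower first): Varga (9 years) before Marino (20 years).
Full order: Kowalski, Reyes, Tran, Takahashi, Szabo, Varga, Marino.

Kowalski, Reyes, Tran, Takahashi, Szabo, Varga, Marino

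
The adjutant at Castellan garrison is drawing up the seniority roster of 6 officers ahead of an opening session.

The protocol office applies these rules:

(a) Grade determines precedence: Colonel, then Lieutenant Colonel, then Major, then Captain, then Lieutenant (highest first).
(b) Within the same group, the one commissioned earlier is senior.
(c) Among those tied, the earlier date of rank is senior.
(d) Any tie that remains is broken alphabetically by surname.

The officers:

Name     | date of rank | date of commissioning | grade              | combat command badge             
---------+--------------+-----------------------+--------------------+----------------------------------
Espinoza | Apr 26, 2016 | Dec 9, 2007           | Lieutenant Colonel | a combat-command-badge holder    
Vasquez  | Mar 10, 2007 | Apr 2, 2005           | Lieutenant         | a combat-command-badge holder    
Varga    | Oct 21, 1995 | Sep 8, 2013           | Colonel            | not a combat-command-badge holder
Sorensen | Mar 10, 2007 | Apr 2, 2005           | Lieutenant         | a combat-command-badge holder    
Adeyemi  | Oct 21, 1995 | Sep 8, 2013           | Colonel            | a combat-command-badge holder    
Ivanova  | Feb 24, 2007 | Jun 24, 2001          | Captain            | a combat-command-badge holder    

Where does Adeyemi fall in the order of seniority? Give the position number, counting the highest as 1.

1

By grade: Adeyemi and Varga (Colonel); then Espinoza (Lieutenant Colonel); then Ivanova (Captain); then Sorensen and Vasquez (Lieutenant).
Adeyemi and Varga both have date of commissioning Sep 8, 2013, so the next rule applies.
Adeyemi and Varga both have date of rank Oct 21, 1995, so the next rule applies.
Among Adeyemi and Varga, alphabetically by surname: Adeyemi before Varga.
Sorensen and Vasquez both have date of commissioning Apr 2, 2005, so the next rule applies.
Sorensen and Vasquez both have date of rank Mar 10, 2007, so the next rule applies.
Among Sorensen and Vasquez, alphabetically by surname: Sorensen before Vasquez.
Order: Adeyemi, Varga, Espinoza, Ivanova, Sorensen, Vasquez. So position 1.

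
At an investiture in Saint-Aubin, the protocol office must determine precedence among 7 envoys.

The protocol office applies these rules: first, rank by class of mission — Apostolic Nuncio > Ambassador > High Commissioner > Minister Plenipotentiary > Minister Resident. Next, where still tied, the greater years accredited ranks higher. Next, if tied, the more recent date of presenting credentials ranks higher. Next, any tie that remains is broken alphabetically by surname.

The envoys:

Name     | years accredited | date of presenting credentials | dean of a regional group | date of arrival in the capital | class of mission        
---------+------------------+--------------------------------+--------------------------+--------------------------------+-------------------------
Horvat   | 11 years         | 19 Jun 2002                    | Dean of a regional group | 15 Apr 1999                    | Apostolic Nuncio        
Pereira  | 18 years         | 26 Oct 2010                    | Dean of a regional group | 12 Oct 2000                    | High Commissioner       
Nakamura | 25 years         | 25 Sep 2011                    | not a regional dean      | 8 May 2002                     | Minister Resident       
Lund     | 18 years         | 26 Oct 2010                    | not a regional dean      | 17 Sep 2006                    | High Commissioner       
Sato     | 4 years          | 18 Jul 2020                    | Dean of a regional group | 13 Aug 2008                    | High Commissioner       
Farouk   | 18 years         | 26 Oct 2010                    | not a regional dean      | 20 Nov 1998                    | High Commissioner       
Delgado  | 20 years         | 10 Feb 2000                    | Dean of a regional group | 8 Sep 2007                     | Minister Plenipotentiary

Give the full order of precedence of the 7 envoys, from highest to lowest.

By class of mission: Horvat (Apostolic Nuncio); then Farouk, Lund, Pereira and Sato (High Commissioner); then Delgado (Minister Plenipotentiary); then Nakamura (Minister Resident).
Among Farouk, Lund, Pereira and Sato, by years accredited (higher first): Farouk, Lund and Pereira (18 years) before Sato (4 years).
Farouk, Lund and Pereira all have date of presenting credentials 26 Oct 2010, so the next rule applies.
Among Farouk, Lund and Pereira, alphabetically by surname: Farouk before Lund before Pereira.
Full order: Horvat, Farouk, Lund, Pereira, Sato, Delgado, Nakamura.

Horvat, Farouk, Lund, Pereira, Sato, Delgado, Nakamura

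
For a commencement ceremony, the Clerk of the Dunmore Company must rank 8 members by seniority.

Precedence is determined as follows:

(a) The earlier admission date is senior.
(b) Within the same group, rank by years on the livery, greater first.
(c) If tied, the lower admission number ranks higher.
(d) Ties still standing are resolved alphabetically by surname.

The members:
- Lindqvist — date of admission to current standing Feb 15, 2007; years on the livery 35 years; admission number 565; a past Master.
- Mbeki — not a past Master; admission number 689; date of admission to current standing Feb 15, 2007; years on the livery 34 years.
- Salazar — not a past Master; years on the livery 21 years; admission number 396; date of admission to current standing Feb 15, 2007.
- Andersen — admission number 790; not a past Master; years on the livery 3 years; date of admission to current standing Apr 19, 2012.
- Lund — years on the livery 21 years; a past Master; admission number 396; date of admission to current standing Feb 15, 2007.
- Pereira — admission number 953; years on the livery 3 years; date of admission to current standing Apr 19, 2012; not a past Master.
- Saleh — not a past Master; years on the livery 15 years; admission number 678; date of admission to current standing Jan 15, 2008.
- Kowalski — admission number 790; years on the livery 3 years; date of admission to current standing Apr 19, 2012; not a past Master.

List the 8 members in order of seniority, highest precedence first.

Lindqvist, Mbeki, Lund, Salazar, Saleh, Andersen, Kowalski, Pereira

By date of admission to current standing (earlier first): Lindqvist, Mbeki, Lund and Salazar (each Feb 15, 2007); then Saleh (Jan 15, 2008); then Andersen, Kowalski and Pereira (each Apr 19, 2012).
Among Lindqvist, Mbeki, Lund and Salazar, by years on the livery (higher first): Lindqvist (35 years) before Mbeki (34 years) before Lund and Salazar (21 years).
Lund and Salazar both have admission number 396, so the next rule applies.
Among Lund and Salazar, alphabetically by surname: Lund before Salazar.
Andersen, Kowalski and Pereira all have years on the livery 3 years, so the next rule applies.
Among Andersen, Kowalski and Pereira, by admission number (lower first): Andersen and Kowalski (790) before Pereira (953).
Among Andersen and Kowalski, alphabetically by surname: Andersen before Kowalski.
Full order: Lindqvist, Mbeki, Lund, Salazar, Saleh, Andersen, Kowalski, Pereira.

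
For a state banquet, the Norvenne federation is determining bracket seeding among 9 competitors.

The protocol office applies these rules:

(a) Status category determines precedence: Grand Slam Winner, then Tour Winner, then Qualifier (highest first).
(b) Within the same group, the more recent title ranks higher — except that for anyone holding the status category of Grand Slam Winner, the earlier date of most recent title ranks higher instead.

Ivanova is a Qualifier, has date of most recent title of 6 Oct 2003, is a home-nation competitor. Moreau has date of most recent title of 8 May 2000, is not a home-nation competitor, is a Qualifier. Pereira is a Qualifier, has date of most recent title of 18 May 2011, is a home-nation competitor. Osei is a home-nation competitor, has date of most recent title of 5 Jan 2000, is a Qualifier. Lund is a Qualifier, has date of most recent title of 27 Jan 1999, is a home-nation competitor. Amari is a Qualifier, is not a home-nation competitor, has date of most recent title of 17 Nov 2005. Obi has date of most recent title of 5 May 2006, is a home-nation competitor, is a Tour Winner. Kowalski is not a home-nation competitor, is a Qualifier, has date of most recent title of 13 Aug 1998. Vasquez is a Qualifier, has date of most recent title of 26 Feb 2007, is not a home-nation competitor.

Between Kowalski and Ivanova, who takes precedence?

By status category: Obi (Tour Winner); then Pereira, Vasquez, Amari, Ivanova, Moreau, Osei, Lund and Kowalski (Qualifier).
Among Pereira, Vasquez, Amari, Ivanova, Moreau, Osei, Lund and Kowalski, by date of most recent title (later first): Pereira (18 May 2011) before Vasquez (26 Feb 2007) before Amari (17 Nov 2005) before Ivanova (6 Oct 2003) before Moreau (8 May 2000) before Osei (5 Jan 2000) before Lund (27 Jan 1999) before Kowalski (13 Aug 1998).
So Ivanova takes precedence.

Ivanova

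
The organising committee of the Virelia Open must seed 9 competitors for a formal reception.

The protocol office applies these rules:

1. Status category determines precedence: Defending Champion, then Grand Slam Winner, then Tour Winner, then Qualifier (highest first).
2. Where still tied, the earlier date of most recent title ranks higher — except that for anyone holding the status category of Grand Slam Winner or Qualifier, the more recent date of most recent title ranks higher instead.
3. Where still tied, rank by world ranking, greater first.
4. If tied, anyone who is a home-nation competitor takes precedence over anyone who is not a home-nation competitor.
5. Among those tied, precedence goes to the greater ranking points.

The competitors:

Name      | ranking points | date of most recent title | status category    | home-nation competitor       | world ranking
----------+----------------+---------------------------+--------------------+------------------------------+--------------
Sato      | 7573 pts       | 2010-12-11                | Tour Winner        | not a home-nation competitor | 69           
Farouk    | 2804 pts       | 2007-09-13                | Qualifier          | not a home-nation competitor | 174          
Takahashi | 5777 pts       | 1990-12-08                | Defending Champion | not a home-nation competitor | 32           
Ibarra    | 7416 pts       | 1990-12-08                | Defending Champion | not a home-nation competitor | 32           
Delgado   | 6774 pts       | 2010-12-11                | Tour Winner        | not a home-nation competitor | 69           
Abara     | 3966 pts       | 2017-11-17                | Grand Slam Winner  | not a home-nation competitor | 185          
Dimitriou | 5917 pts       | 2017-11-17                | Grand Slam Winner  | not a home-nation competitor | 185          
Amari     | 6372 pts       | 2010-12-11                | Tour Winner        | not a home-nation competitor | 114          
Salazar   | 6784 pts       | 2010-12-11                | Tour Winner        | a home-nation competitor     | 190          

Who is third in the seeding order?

Dimitriou

By status category: Ibarra and Takahashi (Defending Champion); then Dimitriou and Abara (Grand Slam Winner); then Salazar, Amari, Sato and Delgado (Tour Winner); then Farouk (Qualifier).
Ibarra and Takahashi both have date of most recent title 1990-12-08, so the next rule applies.
Ibarra and Takahashi both have world ranking 32, so the next rule applies.
Ibarra and Takahashi are each not a home-nation competitor, so the next rule applies.
Among Ibarra and Takahashi, by ranking points (higher first): Ibarra (7416 pts) before Takahashi (5777 pts).
Dimitriou and Abara both have date of most recent title 2017-11-17, so the next rule applies.
Dimitriou and Abara both have world ranking 185, so the next rule applies.
Dimitriou and Abara are each not a home-nation competitor, so the next rule applies.
Among Dimitriou and Abara, by ranking points (higher first): Dimitriou (5917 pts) before Abara (3966 pts).
Salazar, Amari, Sato and Delgado all have date of most recent title 2010-12-11, so the next rule applies.
Among Salazar, Amari, Sato and Delgado, by world ranking (higher first): Salazar (190) before Amari (114) before Sato and Delgado (69).
Sato and Delgado are each not a home-nation competitor, so the next rule applies.
Among Sato and Delgado, by ranking points (higher first): Sato (7573 pts) before Delgado (6774 pts).
Order: Ibarra, Takahashi, Dimitriou, Abara, Salazar, Amari, Sato, Delgado, Farouk.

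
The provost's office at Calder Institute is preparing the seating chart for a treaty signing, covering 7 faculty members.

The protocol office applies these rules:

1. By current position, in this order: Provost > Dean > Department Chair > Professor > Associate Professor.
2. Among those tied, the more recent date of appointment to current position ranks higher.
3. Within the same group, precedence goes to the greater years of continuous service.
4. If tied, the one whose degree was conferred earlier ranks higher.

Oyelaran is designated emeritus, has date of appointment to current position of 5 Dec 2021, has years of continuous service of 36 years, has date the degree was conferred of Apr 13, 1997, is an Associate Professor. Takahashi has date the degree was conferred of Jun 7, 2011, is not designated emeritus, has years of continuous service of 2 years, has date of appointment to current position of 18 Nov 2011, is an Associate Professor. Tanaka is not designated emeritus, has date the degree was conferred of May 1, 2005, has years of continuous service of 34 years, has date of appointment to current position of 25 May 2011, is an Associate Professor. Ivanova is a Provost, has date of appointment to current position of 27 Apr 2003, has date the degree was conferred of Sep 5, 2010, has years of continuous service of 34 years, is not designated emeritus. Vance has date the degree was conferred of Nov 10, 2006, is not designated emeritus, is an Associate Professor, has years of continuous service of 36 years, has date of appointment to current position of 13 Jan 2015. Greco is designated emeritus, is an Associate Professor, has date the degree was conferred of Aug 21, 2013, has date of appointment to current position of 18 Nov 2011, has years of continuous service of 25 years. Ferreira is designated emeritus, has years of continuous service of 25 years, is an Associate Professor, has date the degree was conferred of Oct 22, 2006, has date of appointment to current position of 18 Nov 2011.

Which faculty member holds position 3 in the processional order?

Vance

By current position: Ivanova (Provost); then Oyelaran, Vance, Ferreira, Greco, Takahashi and Tanaka (Associate Professor).
Among Oyelaran, Vance, Ferreira, Greco, Takahashi and Tanaka, by date of appointment to current position (later first): Oyelaran (5 Dec 2021) before Vance (13 Jan 2015) before Ferreira, Greco and Takahashi (18 Nov 2011) before Tanaka (25 May 2011).
Among Ferreira, Greco and Takahashi, by years of continuous service (higher first): Ferreira and Greco (25 years) before Takahashi (2 years).
Among Ferreira and Greco, by date the degree was conferred (earlier first): Ferreira (Oct 22, 2006) before Greco (Aug 21, 2013).
Order: Ivanova, Oyelaran, Vance, Ferreira, Greco, Takahashi, Tanaka.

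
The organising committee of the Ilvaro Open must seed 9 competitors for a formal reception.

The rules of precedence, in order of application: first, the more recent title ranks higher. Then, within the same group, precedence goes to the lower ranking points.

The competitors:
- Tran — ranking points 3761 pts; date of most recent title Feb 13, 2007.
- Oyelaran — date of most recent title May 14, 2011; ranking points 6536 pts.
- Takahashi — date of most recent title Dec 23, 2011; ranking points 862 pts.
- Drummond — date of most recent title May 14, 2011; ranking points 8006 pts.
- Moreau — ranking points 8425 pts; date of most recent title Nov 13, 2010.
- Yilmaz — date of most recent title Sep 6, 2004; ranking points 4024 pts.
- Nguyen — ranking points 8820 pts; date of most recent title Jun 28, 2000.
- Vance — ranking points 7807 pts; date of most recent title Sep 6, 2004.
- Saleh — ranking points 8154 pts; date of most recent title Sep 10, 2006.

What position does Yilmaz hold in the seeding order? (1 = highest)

7

By date of most recent title (later first): Takahashi (Dec 23, 2011); then Oyelaran and Drummond (both May 14, 2011); then Moreau (Nov 13, 2010); then Tran (Feb 13, 2007); then Saleh (Sep 10, 2006); then Yilmaz and Vance (both Sep 6, 2004); then Nguyen (Jun 28, 2000).
Among Oyelaran and Drummond, by ranking points (lower first): Oyelaran (6536 pts) before Drummond (8006 pts).
Among Yilmaz and Vance, by ranking points (lower first): Yilmaz (4024 pts) before Vance (7807 pts).
Order: Takahashi, Oyelaran, Drummond, Moreau, Tran, Saleh, Yilmaz, Vance, Nguyen. So position 7.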